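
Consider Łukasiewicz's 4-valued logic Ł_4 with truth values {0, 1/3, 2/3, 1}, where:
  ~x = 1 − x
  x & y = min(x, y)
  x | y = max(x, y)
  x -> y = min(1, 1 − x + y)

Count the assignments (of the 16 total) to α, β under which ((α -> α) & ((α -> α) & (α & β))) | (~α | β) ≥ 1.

7

α = 0, β = 0 ↦ 1  ≥
α = 0, β = 1/3 ↦ 1  ≥
α = 0, β = 2/3 ↦ 1  ≥
α = 0, β = 1 ↦ 1  ≥
α = 1/3, β = 0 ↦ 2/3  <
α = 1/3, β = 1/3 ↦ 2/3  <
α = 1/3, β = 2/3 ↦ 2/3  <
α = 1/3, β = 1 ↦ 1  ≥
α = 2/3, β = 0 ↦ 1/3  <
α = 2/3, β = 1/3 ↦ 1/3  <
α = 2/3, β = 2/3 ↦ 2/3  <
α = 2/3, β = 1 ↦ 1  ≥
α = 1, β = 0 ↦ 0  <
α = 1, β = 1/3 ↦ 1/3  <
α = 1, β = 2/3 ↦ 2/3  <
α = 1, β = 1 ↦ 1  ≥
So 7 of the 16 assignments meet the threshold.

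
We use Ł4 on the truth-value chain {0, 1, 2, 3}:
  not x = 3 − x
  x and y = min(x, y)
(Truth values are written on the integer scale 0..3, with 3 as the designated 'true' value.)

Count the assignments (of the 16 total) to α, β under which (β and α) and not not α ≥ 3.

1

α = 0, β = 0 ↦ 0  <
α = 0, β = 1 ↦ 0  <
α = 0, β = 2 ↦ 0  <
α = 0, β = 3 ↦ 0  <
α = 1, β = 0 ↦ 0  <
α = 1, β = 1 ↦ 1  <
α = 1, β = 2 ↦ 1  <
α = 1, β = 3 ↦ 1  <
α = 2, β = 0 ↦ 0  <
α = 2, β = 1 ↦ 1  <
α = 2, β = 2 ↦ 2  <
α = 2, β = 3 ↦ 2  <
α = 3, β = 0 ↦ 0  <
α = 3, β = 1 ↦ 1  <
α = 3, β = 2 ↦ 2  <
α = 3, β = 3 ↦ 3  ≥
So 1 of the 16 assignments meets the threshold.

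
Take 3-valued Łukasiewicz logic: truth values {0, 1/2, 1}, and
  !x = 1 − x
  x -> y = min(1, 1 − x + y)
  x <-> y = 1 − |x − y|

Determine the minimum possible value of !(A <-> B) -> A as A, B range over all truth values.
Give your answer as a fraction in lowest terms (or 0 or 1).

0

Take A = 0, B = 1:
A <-> B = 0 <-> 1 = 0
!(A <-> B) = !0 = 1
!(A <-> B) -> A = 1 -> 0 = 0
No assignment yields a value below 0, so this is the minimum.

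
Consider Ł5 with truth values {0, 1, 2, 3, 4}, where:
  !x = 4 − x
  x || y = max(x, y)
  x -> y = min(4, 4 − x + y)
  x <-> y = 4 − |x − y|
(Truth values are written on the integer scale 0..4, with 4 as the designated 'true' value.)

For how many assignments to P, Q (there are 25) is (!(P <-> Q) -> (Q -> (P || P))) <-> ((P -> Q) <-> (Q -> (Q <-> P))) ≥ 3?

value 4: 11 assignments (counts)
value 3: 7 assignments (counts)
value 2: 4 assignments
value 1: 2 assignments
value 0: 1 assignment
So 18 of the 25 assignments meet the threshold.

18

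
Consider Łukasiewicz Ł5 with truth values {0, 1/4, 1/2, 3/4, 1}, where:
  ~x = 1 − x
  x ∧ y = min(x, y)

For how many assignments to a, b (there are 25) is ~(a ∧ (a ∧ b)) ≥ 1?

9

value 1: 9 assignments (counts)
value 3/4: 7 assignments
value 1/2: 5 assignments
value 1/4: 3 assignments
value 0: 1 assignment
So 9 of the 25 assignments meet the threshold.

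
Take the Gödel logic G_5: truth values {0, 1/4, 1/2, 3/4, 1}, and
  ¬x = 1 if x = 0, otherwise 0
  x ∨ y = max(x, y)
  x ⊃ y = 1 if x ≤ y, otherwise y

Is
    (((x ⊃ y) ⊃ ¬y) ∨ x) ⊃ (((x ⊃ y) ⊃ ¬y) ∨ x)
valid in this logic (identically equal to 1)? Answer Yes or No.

Yes

At x = 3/4, y = 1/2, for instance:
x ⊃ y = 3/4 ⊃ 1/2 = 1/2
¬y = ¬1/2 = 0
(x ⊃ y) ⊃ ¬y = 1/2 ⊃ 0 = 0
((x ⊃ y) ⊃ ¬y) ∨ x = 0 ∨ 3/4 = 3/4
(((x ⊃ y) ⊃ ¬y) ∨ x) ⊃ (((x ⊃ y) ⊃ ¬y) ∨ x) = 3/4 ⊃ 3/4 = 1
and checking the remaining 24 assignments likewise gives ≥ 1 in every case.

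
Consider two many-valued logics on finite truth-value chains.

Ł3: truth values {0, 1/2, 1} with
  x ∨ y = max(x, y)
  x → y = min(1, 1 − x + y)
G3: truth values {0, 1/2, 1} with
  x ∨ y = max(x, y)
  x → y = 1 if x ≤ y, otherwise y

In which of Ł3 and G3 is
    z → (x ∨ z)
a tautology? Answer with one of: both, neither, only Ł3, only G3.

In Ł3: every assignment gives 1 — tautology.
In G3: every assignment gives 1 — tautology.

both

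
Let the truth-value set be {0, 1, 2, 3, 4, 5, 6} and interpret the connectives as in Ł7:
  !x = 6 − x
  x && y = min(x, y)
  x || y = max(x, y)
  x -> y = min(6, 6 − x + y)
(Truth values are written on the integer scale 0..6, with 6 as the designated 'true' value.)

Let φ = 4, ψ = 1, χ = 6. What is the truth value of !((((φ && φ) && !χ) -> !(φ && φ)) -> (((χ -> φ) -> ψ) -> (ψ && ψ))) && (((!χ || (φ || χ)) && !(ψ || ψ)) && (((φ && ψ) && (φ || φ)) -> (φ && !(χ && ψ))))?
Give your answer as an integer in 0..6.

2

φ && φ = 4 && 4 = 4
!χ = !6 = 0
(φ && φ) && !χ = 4 && 0 = 0
φ && φ = 4 && 4 = 4
!(φ && φ) = !4 = 2
((φ && φ) && !χ) -> !(φ && φ) = 0 -> 2 = 6
χ -> φ = 6 -> 4 = 4
(χ -> φ) -> ψ = 4 -> 1 = 3
ψ && ψ = 1 && 1 = 1
((χ -> φ) -> ψ) -> (ψ && ψ) = 3 -> 1 = 4
(((φ && φ) && !χ) -> !(φ && φ)) -> (((χ -> φ) -> ψ) -> (ψ && ψ)) = 6 -> 4 = 4
!((((φ && φ) && !χ) -> !(φ && φ)) -> (((χ -> φ) -> ψ) -> (ψ && ψ))) = !4 = 2
!χ = !6 = 0
φ || χ = 4 || 6 = 6
!χ || (φ || χ) = 0 || 6 = 6
ψ || ψ = 1 || 1 = 1
!(ψ || ψ) = !1 = 5
(!χ || (φ || χ)) && !(ψ || ψ) = 6 && 5 = 5
φ && ψ = 4 && 1 = 1
φ || φ = 4 || 4 = 4
(φ && ψ) && (φ || φ) = 1 && 4 = 1
χ && ψ = 6 && 1 = 1
!(χ && ψ) = !1 = 5
φ && !(χ && ψ) = 4 && 5 = 4
((φ && ψ) && (φ || φ)) -> (φ && !(χ && ψ)) = 1 -> 4 = 6
((!χ || (φ || χ)) && !(ψ || ψ)) && (((φ && ψ) && (φ || φ)) -> (φ && !(χ && ψ))) = 5 && 6 = 5
!((((φ && φ) && !χ) -> !(φ && φ)) -> (((χ -> φ) -> ψ) -> (ψ && ψ))) && (((!χ || (φ || χ)) && !(ψ || ψ)) && (((φ && ψ) && (φ || φ)) -> (φ && !(χ && ψ)))) = 2 && 5 = 2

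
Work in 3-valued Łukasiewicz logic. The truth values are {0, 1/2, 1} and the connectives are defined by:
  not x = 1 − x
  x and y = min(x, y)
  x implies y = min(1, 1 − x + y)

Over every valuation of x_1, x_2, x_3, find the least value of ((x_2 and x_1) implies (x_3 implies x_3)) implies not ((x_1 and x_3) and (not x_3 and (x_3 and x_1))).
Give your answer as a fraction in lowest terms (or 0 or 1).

Take x_1 = 1/2, x_2 = 0, x_3 = 1/2:
x_2 and x_1 = 0 and 1/2 = 0
x_3 implies x_3 = 1/2 implies 1/2 = 1
(x_2 and x_1) implies (x_3 implies x_3) = 0 implies 1 = 1
x_1 and x_3 = 1/2 and 1/2 = 1/2
not x_3 = not 1/2 = 1/2
x_3 and x_1 = 1/2 and 1/2 = 1/2
not x_3 and (x_3 and x_1) = 1/2 and 1/2 = 1/2
(x_1 and x_3) and (not x_3 and (x_3 and x_1)) = 1/2 and 1/2 = 1/2
not ((x_1 and x_3) and (not x_3 and (x_3 and x_1))) = not 1/2 = 1/2
((x_2 and x_1) implies (x_3 implies x_3)) implies not ((x_1 and x_3) and (not x_3 and (x_3 and x_1))) = 1 implies 1/2 = 1/2
No assignment yields a value below 1/2, so this is the minimum.

1/2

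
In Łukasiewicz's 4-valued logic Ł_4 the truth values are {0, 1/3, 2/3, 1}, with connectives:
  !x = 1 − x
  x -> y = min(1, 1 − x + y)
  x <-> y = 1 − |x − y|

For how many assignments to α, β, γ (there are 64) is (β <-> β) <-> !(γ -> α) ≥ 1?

value 1: 4 assignments (counts)
value 2/3: 8 assignments
value 1/3: 12 assignments
value 0: 40 assignments
So 4 of the 64 assignments meet the threshold.

4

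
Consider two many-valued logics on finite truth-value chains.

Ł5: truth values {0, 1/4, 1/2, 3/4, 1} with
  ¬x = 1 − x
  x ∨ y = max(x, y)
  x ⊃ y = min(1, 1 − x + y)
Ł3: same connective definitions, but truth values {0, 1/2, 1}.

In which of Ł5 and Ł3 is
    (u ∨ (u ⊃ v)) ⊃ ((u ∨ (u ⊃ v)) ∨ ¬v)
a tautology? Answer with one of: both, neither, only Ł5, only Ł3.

both

In Ł5: every assignment gives 1 — tautology.
In Ł3: every assignment gives 1 — tautology.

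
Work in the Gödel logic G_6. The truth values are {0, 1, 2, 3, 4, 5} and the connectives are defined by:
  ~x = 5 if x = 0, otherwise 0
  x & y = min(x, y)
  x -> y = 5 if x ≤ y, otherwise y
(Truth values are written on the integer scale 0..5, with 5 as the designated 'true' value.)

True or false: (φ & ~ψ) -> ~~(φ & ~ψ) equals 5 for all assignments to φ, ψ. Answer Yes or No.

Yes

At φ = 0, ψ = 3, for instance:
~ψ = ~3 = 0
φ & ~ψ = 0 & 0 = 0
~(φ & ~ψ) = ~0 = 5
~~(φ & ~ψ) = ~5 = 0
(φ & ~ψ) -> ~~(φ & ~ψ) = 0 -> 0 = 5
and checking the remaining 35 assignments likewise gives ≥ 5 in every case.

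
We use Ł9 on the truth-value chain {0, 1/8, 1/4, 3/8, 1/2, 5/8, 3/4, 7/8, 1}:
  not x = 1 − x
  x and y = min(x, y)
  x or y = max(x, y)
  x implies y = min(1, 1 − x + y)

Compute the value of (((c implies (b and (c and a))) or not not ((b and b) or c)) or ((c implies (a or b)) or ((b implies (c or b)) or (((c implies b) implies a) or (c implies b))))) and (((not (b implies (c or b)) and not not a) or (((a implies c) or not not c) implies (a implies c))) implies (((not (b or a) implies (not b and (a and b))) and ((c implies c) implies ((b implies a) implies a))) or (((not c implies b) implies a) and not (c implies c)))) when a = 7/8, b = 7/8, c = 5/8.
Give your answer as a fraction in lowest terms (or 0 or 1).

c and a = 5/8 and 7/8 = 5/8
b and (c and a) = 7/8 and 5/8 = 5/8
c implies (b and (c and a)) = 5/8 implies 5/8 = 1
b and b = 7/8 and 7/8 = 7/8
(b and b) or c = 7/8 or 5/8 = 7/8
not ((b and b) or c) = not 7/8 = 1/8
not not ((b and b) or c) = not 1/8 = 7/8
(c implies (b and (c and a))) or not not ((b and b) or c) = 1 or 7/8 = 1
a or b = 7/8 or 7/8 = 7/8
c implies (a or b) = 5/8 implies 7/8 = 1
c or b = 5/8 or 7/8 = 7/8
b implies (c or b) = 7/8 implies 7/8 = 1
c implies b = 5/8 implies 7/8 = 1
(c implies b) implies a = 1 implies 7/8 = 7/8
c implies b = 5/8 implies 7/8 = 1
((c implies b) implies a) or (c implies b) = 7/8 or 1 = 1
(b implies (c or b)) or (((c implies b) implies a) or (c implies b)) = 1 or 1 = 1
(c implies (a or b)) or ((b implies (c or b)) or (((c implies b) implies a) or (c implies b))) = 1 or 1 = 1
((c implies (b and (c and a))) or not not ((b and b) or c)) or ((c implies (a or b)) or ((b implies (c or b)) or (((c implies b) implies a) or (c implies b)))) = 1 or 1 = 1
c or b = 5/8 or 7/8 = 7/8
b implies (c or b) = 7/8 implies 7/8 = 1
not (b implies (c or b)) = not 1 = 0
not a = not 7/8 = 1/8
not not a = not 1/8 = 7/8
not (b implies (c or b)) and not not a = 0 and 7/8 = 0
a implies c = 7/8 implies 5/8 = 3/4
not c = not 5/8 = 3/8
not not c = not 3/8 = 5/8
(a implies c) or not not c = 3/4 or 5/8 = 3/4
a implies c = 7/8 implies 5/8 = 3/4
((a implies c) or not not c) implies (a implies c) = 3/4 implies 3/4 = 1
(not (b implies (c or b)) and not not a) or (((a implies c) or not not c) implies (a implies c)) = 0 or 1 = 1
b or a = 7/8 or 7/8 = 7/8
not (b or a) = not 7/8 = 1/8
not b = not 7/8 = 1/8
a and b = 7/8 and 7/8 = 7/8
not b and (a and b) = 1/8 and 7/8 = 1/8
not (b or a) implies (not b and (a and b)) = 1/8 implies 1/8 = 1
c implies c = 5/8 implies 5/8 = 1
b implies a = 7/8 implies 7/8 = 1
(b implies a) implies a = 1 implies 7/8 = 7/8
(c implies c) implies ((b implies a) implies a) = 1 implies 7/8 = 7/8
(not (b or a) implies (not b and (a and b))) and ((c implies c) implies ((b implies a) implies a)) = 1 and 7/8 = 7/8
not c = not 5/8 = 3/8
not c implies b = 3/8 implies 7/8 = 1
(not c implies b) implies a = 1 implies 7/8 = 7/8
c implies c = 5/8 implies 5/8 = 1
not (c implies c) = not 1 = 0
((not c implies b) implies a) and not (c implies c) = 7/8 and 0 = 0
((not (b or a) implies (not b and (a and b))) and ((c implies c) implies ((b implies a) implies a))) or (((not c implies b) implies a) and not (c implies c)) = 7/8 or 0 = 7/8
((not (b implies (c or b)) and not not a) or (((a implies c) or not not c) implies (a implies c))) implies (((not (b or a) implies (not b and (a and b))) and ((c implies c) implies ((b implies a) implies a))) or (((not c implies b) implies a) and not (c implies c))) = 1 implies 7/8 = 7/8
(((c implies (b and (c and a))) or not not ((b and b) or c)) or ((c implies (a or b)) or ((b implies (c or b)) or (((c implies b) implies a) or (c implies b))))) and (((not (b implies (c or b)) and not not a) or (((a implies c) or not not c) implies (a implies c))) implies (((not (b or a) implies (not b and (a and b))) and ((c implies c) implies ((b implies a) implies a))) or (((not c implies b) implies a) and not (c implies c)))) = 1 and 7/8 = 7/8

7/8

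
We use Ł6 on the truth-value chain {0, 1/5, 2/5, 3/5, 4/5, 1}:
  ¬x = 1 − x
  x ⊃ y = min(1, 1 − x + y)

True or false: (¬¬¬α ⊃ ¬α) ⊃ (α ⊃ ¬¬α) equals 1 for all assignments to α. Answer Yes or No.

Yes

α = 0 ↦ 1
α = 1/5 ↦ 1
α = 2/5 ↦ 1
α = 3/5 ↦ 1
α = 4/5 ↦ 1
α = 1 ↦ 1
Every assignment gives a value ≥ 1.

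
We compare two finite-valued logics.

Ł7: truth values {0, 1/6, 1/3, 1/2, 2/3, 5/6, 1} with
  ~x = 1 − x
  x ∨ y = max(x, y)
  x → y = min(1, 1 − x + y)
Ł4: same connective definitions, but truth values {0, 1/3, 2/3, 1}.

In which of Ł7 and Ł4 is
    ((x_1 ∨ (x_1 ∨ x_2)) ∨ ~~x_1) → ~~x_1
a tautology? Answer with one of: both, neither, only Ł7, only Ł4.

In Ł7: at x_1 = 0, x_2 = 1/6 the value is 5/6 — not a tautology.
In Ł4: at x_1 = 0, x_2 = 1/3 the value is 2/3 — not a tautology.

neither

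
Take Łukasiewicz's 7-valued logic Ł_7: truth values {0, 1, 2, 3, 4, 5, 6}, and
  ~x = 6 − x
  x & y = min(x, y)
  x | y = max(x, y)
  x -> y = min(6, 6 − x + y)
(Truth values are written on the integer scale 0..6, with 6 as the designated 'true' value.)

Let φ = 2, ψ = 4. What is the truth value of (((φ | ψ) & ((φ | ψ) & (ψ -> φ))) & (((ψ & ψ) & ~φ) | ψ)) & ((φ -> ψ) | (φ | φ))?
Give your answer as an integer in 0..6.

φ | ψ = 2 | 4 = 4
φ | ψ = 2 | 4 = 4
ψ -> φ = 4 -> 2 = 4
(φ | ψ) & (ψ -> φ) = 4 & 4 = 4
(φ | ψ) & ((φ | ψ) & (ψ -> φ)) = 4 & 4 = 4
ψ & ψ = 4 & 4 = 4
~φ = ~2 = 4
(ψ & ψ) & ~φ = 4 & 4 = 4
((ψ & ψ) & ~φ) | ψ = 4 | 4 = 4
((φ | ψ) & ((φ | ψ) & (ψ -> φ))) & (((ψ & ψ) & ~φ) | ψ) = 4 & 4 = 4
φ -> ψ = 2 -> 4 = 6
φ | φ = 2 | 2 = 2
(φ -> ψ) | (φ | φ) = 6 | 2 = 6
(((φ | ψ) & ((φ | ψ) & (ψ -> φ))) & (((ψ & ψ) & ~φ) | ψ)) & ((φ -> ψ) | (φ | φ)) = 4 & 6 = 4

4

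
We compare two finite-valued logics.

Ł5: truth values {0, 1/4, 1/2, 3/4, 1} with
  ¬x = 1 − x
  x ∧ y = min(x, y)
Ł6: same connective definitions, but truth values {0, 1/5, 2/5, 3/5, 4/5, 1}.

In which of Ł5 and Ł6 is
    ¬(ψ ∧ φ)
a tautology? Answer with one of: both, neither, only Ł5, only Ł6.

In Ł5: at φ = 1/4, ψ = 1/4 the value is 3/4 — not a tautology.
In Ł6: at φ = 1/5, ψ = 1/5 the value is 4/5 — not a tautology.

neither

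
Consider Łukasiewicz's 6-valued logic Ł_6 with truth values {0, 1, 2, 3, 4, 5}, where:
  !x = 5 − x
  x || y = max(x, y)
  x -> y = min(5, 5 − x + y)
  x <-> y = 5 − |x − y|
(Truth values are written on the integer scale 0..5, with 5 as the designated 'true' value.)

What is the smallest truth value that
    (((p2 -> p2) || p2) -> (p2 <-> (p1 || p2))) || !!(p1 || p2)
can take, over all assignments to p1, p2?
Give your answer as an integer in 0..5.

Take p1 = 2, p2 = 0:
p2 -> p2 = 0 -> 0 = 5
(p2 -> p2) || p2 = 5 || 0 = 5
p1 || p2 = 2 || 0 = 2
p2 <-> (p1 || p2) = 0 <-> 2 = 3
((p2 -> p2) || p2) -> (p2 <-> (p1 || p2)) = 5 -> 3 = 3
p1 || p2 = 2 || 0 = 2
!(p1 || p2) = !2 = 3
!!(p1 || p2) = !3 = 2
(((p2 -> p2) || p2) -> (p2 <-> (p1 || p2))) || !!(p1 || p2) = 3 || 2 = 3
No assignment yields a value below 3, so this is the minimum.

3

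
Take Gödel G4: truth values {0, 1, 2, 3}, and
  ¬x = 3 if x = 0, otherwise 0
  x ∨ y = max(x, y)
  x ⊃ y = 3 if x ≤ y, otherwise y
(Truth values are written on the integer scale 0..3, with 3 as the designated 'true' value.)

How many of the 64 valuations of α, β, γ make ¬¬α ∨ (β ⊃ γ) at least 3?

58

value 3: 58 assignments (counts)
value 2: 1 assignment
value 1: 2 assignments
value 0: 3 assignments
So 58 of the 64 assignments meet the threshold.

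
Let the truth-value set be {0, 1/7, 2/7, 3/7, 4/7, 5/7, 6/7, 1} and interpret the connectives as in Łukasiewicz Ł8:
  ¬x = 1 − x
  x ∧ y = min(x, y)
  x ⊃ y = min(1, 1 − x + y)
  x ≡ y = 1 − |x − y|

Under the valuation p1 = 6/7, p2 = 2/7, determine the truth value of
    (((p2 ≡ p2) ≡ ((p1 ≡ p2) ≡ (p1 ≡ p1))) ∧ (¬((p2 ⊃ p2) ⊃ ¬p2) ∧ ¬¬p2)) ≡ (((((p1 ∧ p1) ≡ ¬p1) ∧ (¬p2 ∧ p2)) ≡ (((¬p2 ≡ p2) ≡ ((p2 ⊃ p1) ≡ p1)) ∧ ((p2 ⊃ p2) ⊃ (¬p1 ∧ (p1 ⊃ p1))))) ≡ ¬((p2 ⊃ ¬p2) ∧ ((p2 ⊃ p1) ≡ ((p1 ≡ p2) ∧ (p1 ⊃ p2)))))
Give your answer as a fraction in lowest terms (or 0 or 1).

p2 ≡ p2 = 2/7 ≡ 2/7 = 1
p1 ≡ p2 = 6/7 ≡ 2/7 = 3/7
p1 ≡ p1 = 6/7 ≡ 6/7 = 1
(p1 ≡ p2) ≡ (p1 ≡ p1) = 3/7 ≡ 1 = 3/7
(p2 ≡ p2) ≡ ((p1 ≡ p2) ≡ (p1 ≡ p1)) = 1 ≡ 3/7 = 3/7
p2 ⊃ p2 = 2/7 ⊃ 2/7 = 1
¬p2 = ¬2/7 = 5/7
(p2 ⊃ p2) ⊃ ¬p2 = 1 ⊃ 5/7 = 5/7
¬((p2 ⊃ p2) ⊃ ¬p2) = ¬5/7 = 2/7
¬p2 = ¬2/7 = 5/7
¬¬p2 = ¬5/7 = 2/7
¬((p2 ⊃ p2) ⊃ ¬p2) ∧ ¬¬p2 = 2/7 ∧ 2/7 = 2/7
((p2 ≡ p2) ≡ ((p1 ≡ p2) ≡ (p1 ≡ p1))) ∧ (¬((p2 ⊃ p2) ⊃ ¬p2) ∧ ¬¬p2) = 3/7 ∧ 2/7 = 2/7
p1 ∧ p1 = 6/7 ∧ 6/7 = 6/7
¬p1 = ¬6/7 = 1/7
(p1 ∧ p1) ≡ ¬p1 = 6/7 ≡ 1/7 = 2/7
¬p2 = ¬2/7 = 5/7
¬p2 ∧ p2 = 5/7 ∧ 2/7 = 2/7
((p1 ∧ p1) ≡ ¬p1) ∧ (¬p2 ∧ p2) = 2/7 ∧ 2/7 = 2/7
¬p2 = ¬2/7 = 5/7
¬p2 ≡ p2 = 5/7 ≡ 2/7 = 4/7
p2 ⊃ p1 = 2/7 ⊃ 6/7 = 1
(p2 ⊃ p1) ≡ p1 = 1 ≡ 6/7 = 6/7
(¬p2 ≡ p2) ≡ ((p2 ⊃ p1) ≡ p1) = 4/7 ≡ 6/7 = 5/7
p2 ⊃ p2 = 2/7 ⊃ 2/7 = 1
¬p1 = ¬6/7 = 1/7
p1 ⊃ p1 = 6/7 ⊃ 6/7 = 1
¬p1 ∧ (p1 ⊃ p1) = 1/7 ∧ 1 = 1/7
(p2 ⊃ p2) ⊃ (¬p1 ∧ (p1 ⊃ p1)) = 1 ⊃ 1/7 = 1/7
((¬p2 ≡ p2) ≡ ((p2 ⊃ p1) ≡ p1)) ∧ ((p2 ⊃ p2) ⊃ (¬p1 ∧ (p1 ⊃ p1))) = 5/7 ∧ 1/7 = 1/7
(((p1 ∧ p1) ≡ ¬p1) ∧ (¬p2 ∧ p2)) ≡ (((¬p2 ≡ p2) ≡ ((p2 ⊃ p1) ≡ p1)) ∧ ((p2 ⊃ p2) ⊃ (¬p1 ∧ (p1 ⊃ p1)))) = 2/7 ≡ 1/7 = 6/7
¬p2 = ¬2/7 = 5/7
p2 ⊃ ¬p2 = 2/7 ⊃ 5/7 = 1
p2 ⊃ p1 = 2/7 ⊃ 6/7 = 1
p1 ≡ p2 = 6/7 ≡ 2/7 = 3/7
p1 ⊃ p2 = 6/7 ⊃ 2/7 = 3/7
(p1 ≡ p2) ∧ (p1 ⊃ p2) = 3/7 ∧ 3/7 = 3/7
(p2 ⊃ p1) ≡ ((p1 ≡ p2) ∧ (p1 ⊃ p2)) = 1 ≡ 3/7 = 3/7
(p2 ⊃ ¬p2) ∧ ((p2 ⊃ p1) ≡ ((p1 ≡ p2) ∧ (p1 ⊃ p2))) = 1 ∧ 3/7 = 3/7
¬((p2 ⊃ ¬p2) ∧ ((p2 ⊃ p1) ≡ ((p1 ≡ p2) ∧ (p1 ⊃ p2)))) = ¬3/7 = 4/7
((((p1 ∧ p1) ≡ ¬p1) ∧ (¬p2 ∧ p2)) ≡ (((¬p2 ≡ p2) ≡ ((p2 ⊃ p1) ≡ p1)) ∧ ((p2 ⊃ p2) ⊃ (¬p1 ∧ (p1 ⊃ p1))))) ≡ ¬((p2 ⊃ ¬p2) ∧ ((p2 ⊃ p1) ≡ ((p1 ≡ p2) ∧ (p1 ⊃ p2)))) = 6/7 ≡ 4/7 = 5/7
(((p2 ≡ p2) ≡ ((p1 ≡ p2) ≡ (p1 ≡ p1))) ∧ (¬((p2 ⊃ p2) ⊃ ¬p2) ∧ ¬¬p2)) ≡ (((((p1 ∧ p1) ≡ ¬p1) ∧ (¬p2 ∧ p2)) ≡ (((¬p2 ≡ p2) ≡ ((p2 ⊃ p1) ≡ p1)) ∧ ((p2 ⊃ p2) ⊃ (¬p1 ∧ (p1 ⊃ p1))))) ≡ ¬((p2 ⊃ ¬p2) ∧ ((p2 ⊃ p1) ≡ ((p1 ≡ p2) ∧ (p1 ⊃ p2))))) = 2/7 ≡ 5/7 = 4/7

4/7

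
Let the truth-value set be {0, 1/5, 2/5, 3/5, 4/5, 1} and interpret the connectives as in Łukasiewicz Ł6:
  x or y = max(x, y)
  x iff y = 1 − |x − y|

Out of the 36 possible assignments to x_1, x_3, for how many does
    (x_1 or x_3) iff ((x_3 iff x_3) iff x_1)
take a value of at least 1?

value 1: 21 assignments (counts)
value 4/5: 5 assignments
value 3/5: 4 assignments
value 2/5: 3 assignments
value 1/5: 2 assignments
value 0: 1 assignment
So 21 of the 36 assignments meet the threshold.

21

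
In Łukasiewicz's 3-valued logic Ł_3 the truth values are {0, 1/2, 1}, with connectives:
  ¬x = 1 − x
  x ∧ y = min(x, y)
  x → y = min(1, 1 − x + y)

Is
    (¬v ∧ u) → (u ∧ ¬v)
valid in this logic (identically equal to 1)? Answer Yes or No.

Yes

u = 0, v = 0 ↦ 1
u = 0, v = 1/2 ↦ 1
u = 0, v = 1 ↦ 1
u = 1/2, v = 0 ↦ 1
u = 1/2, v = 1/2 ↦ 1
u = 1/2, v = 1 ↦ 1
u = 1, v = 0 ↦ 1
u = 1, v = 1/2 ↦ 1
u = 1, v = 1 ↦ 1
Every assignment gives a value ≥ 1.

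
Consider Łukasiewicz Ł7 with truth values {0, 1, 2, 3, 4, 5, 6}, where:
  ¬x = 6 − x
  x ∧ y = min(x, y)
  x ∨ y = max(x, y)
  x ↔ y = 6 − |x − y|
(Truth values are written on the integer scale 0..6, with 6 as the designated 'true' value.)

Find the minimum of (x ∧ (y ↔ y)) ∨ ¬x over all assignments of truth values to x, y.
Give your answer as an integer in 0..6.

Take x = 3, y = 0:
y ↔ y = 0 ↔ 0 = 6
x ∧ (y ↔ y) = 3 ∧ 6 = 3
¬x = ¬3 = 3
(x ∧ (y ↔ y)) ∨ ¬x = 3 ∨ 3 = 3
No assignment yields a value below 3, so this is the minimum.

3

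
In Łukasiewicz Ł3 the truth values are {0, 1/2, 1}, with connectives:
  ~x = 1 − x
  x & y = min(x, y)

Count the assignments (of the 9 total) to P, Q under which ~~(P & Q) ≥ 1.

1

P = 0, Q = 0 ↦ 0  <
P = 0, Q = 1/2 ↦ 0  <
P = 0, Q = 1 ↦ 0  <
P = 1/2, Q = 0 ↦ 0  <
P = 1/2, Q = 1/2 ↦ 1/2  <
P = 1/2, Q = 1 ↦ 1/2  <
P = 1, Q = 0 ↦ 0  <
P = 1, Q = 1/2 ↦ 1/2  <
P = 1, Q = 1 ↦ 1  ≥
So 1 of the 9 assignments meets the threshold.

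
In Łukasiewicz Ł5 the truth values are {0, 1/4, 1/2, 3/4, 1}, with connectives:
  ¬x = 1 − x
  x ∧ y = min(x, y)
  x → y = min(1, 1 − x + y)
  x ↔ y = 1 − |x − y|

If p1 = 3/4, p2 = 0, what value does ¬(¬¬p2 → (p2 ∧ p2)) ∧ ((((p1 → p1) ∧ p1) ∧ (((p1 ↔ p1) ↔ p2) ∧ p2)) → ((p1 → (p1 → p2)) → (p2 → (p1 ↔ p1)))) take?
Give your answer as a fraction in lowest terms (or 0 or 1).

0

¬p2 = ¬0 = 1
¬¬p2 = ¬1 = 0
p2 ∧ p2 = 0 ∧ 0 = 0
¬¬p2 → (p2 ∧ p2) = 0 → 0 = 1
¬(¬¬p2 → (p2 ∧ p2)) = ¬1 = 0
p1 → p1 = 3/4 → 3/4 = 1
(p1 → p1) ∧ p1 = 1 ∧ 3/4 = 3/4
p1 ↔ p1 = 3/4 ↔ 3/4 = 1
(p1 ↔ p1) ↔ p2 = 1 ↔ 0 = 0
((p1 ↔ p1) ↔ p2) ∧ p2 = 0 ∧ 0 = 0
((p1 → p1) ∧ p1) ∧ (((p1 ↔ p1) ↔ p2) ∧ p2) = 3/4 ∧ 0 = 0
p1 → p2 = 3/4 → 0 = 1/4
p1 → (p1 → p2) = 3/4 → 1/4 = 1/2
p1 ↔ p1 = 3/4 ↔ 3/4 = 1
p2 → (p1 ↔ p1) = 0 → 1 = 1
(p1 → (p1 → p2)) → (p2 → (p1 ↔ p1)) = 1/2 → 1 = 1
(((p1 → p1) ∧ p1) ∧ (((p1 ↔ p1) ↔ p2) ∧ p2)) → ((p1 → (p1 → p2)) → (p2 → (p1 ↔ p1))) = 0 → 1 = 1
¬(¬¬p2 → (p2 ∧ p2)) ∧ ((((p1 → p1) ∧ p1) ∧ (((p1 ↔ p1) ↔ p2) ∧ p2)) → ((p1 → (p1 → p2)) → (p2 → (p1 ↔ p1)))) = 0 ∧ 1 = 0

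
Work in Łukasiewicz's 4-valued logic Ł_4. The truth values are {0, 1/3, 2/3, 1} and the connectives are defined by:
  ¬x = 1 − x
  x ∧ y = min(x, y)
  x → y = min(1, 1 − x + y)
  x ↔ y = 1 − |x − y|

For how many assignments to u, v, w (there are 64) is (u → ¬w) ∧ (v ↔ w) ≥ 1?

10

value 1: 10 assignments (counts)
value 2/3: 23 assignments
value 1/3: 20 assignments
value 0: 11 assignments
So 10 of the 64 assignments meet the threshold.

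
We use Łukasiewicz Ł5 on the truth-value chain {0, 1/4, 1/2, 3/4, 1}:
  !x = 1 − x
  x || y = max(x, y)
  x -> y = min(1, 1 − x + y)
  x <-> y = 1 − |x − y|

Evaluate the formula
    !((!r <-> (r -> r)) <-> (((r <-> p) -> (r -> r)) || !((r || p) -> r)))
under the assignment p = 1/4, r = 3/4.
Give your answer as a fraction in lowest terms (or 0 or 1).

3/4

!r = !3/4 = 1/4
r -> r = 3/4 -> 3/4 = 1
!r <-> (r -> r) = 1/4 <-> 1 = 1/4
r <-> p = 3/4 <-> 1/4 = 1/2
r -> r = 3/4 -> 3/4 = 1
(r <-> p) -> (r -> r) = 1/2 -> 1 = 1
r || p = 3/4 || 1/4 = 3/4
(r || p) -> r = 3/4 -> 3/4 = 1
!((r || p) -> r) = !1 = 0
((r <-> p) -> (r -> r)) || !((r || p) -> r) = 1 || 0 = 1
(!r <-> (r -> r)) <-> (((r <-> p) -> (r -> r)) || !((r || p) -> r)) = 1/4 <-> 1 = 1/4
!((!r <-> (r -> r)) <-> (((r <-> p) -> (r -> r)) || !((r || p) -> r))) = !1/4 = 3/4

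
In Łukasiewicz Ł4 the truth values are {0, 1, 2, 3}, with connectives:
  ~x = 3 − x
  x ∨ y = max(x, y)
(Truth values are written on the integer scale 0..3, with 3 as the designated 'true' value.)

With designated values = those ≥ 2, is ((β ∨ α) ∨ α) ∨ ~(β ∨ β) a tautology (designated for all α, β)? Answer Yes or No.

Yes

α = 0, β = 0 ↦ 3
α = 0, β = 1 ↦ 2
α = 0, β = 2 ↦ 2
α = 0, β = 3 ↦ 3
α = 1, β = 0 ↦ 3
α = 1, β = 1 ↦ 2
α = 1, β = 2 ↦ 2
α = 1, β = 3 ↦ 3
α = 2, β = 0 ↦ 3
α = 2, β = 1 ↦ 2
α = 2, β = 2 ↦ 2
α = 2, β = 3 ↦ 3
α = 3, β = 0 ↦ 3
α = 3, β = 1 ↦ 3
α = 3, β = 2 ↦ 3
α = 3, β = 3 ↦ 3
Every assignment gives a value ≥ 2.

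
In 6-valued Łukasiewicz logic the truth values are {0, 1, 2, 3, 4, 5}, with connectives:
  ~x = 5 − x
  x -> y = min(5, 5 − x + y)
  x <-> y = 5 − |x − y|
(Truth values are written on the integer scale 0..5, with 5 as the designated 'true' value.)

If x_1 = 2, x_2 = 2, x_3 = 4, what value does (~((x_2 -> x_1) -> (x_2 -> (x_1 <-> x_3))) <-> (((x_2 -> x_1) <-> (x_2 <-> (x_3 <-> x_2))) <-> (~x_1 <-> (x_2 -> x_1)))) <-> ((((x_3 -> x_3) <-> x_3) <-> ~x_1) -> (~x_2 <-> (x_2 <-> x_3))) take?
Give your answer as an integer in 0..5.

1

x_2 -> x_1 = 2 -> 2 = 5
x_1 <-> x_3 = 2 <-> 4 = 3
x_2 -> (x_1 <-> x_3) = 2 -> 3 = 5
(x_2 -> x_1) -> (x_2 -> (x_1 <-> x_3)) = 5 -> 5 = 5
~((x_2 -> x_1) -> (x_2 -> (x_1 <-> x_3))) = ~5 = 0
x_2 -> x_1 = 2 -> 2 = 5
x_3 <-> x_2 = 4 <-> 2 = 3
x_2 <-> (x_3 <-> x_2) = 2 <-> 3 = 4
(x_2 -> x_1) <-> (x_2 <-> (x_3 <-> x_2)) = 5 <-> 4 = 4
~x_1 = ~2 = 3
x_2 -> x_1 = 2 -> 2 = 5
~x_1 <-> (x_2 -> x_1) = 3 <-> 5 = 3
((x_2 -> x_1) <-> (x_2 <-> (x_3 <-> x_2))) <-> (~x_1 <-> (x_2 -> x_1)) = 4 <-> 3 = 4
~((x_2 -> x_1) -> (x_2 -> (x_1 <-> x_3))) <-> (((x_2 -> x_1) <-> (x_2 <-> (x_3 <-> x_2))) <-> (~x_1 <-> (x_2 -> x_1))) = 0 <-> 4 = 1
x_3 -> x_3 = 4 -> 4 = 5
(x_3 -> x_3) <-> x_3 = 5 <-> 4 = 4
~x_1 = ~2 = 3
((x_3 -> x_3) <-> x_3) <-> ~x_1 = 4 <-> 3 = 4
~x_2 = ~2 = 3
x_2 <-> x_3 = 2 <-> 4 = 3
~x_2 <-> (x_2 <-> x_3) = 3 <-> 3 = 5
(((x_3 -> x_3) <-> x_3) <-> ~x_1) -> (~x_2 <-> (x_2 <-> x_3)) = 4 -> 5 = 5
(~((x_2 -> x_1) -> (x_2 -> (x_1 <-> x_3))) <-> (((x_2 -> x_1) <-> (x_2 <-> (x_3 <-> x_2))) <-> (~x_1 <-> (x_2 -> x_1)))) <-> ((((x_3 -> x_3) <-> x_3) <-> ~x_1) -> (~x_2 <-> (x_2 <-> x_3))) = 1 <-> 5 = 1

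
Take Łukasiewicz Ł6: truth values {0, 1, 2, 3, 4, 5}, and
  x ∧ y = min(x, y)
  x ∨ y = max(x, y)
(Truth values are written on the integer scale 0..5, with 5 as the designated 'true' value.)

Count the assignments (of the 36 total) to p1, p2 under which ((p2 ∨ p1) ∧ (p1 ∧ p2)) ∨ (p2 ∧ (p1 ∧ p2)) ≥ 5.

1

value 5: 1 assignment (counts)
value 4: 3 assignments
value 3: 5 assignments
value 2: 7 assignments
value 1: 9 assignments
value 0: 11 assignments
So 1 of the 36 assignments meets the threshold.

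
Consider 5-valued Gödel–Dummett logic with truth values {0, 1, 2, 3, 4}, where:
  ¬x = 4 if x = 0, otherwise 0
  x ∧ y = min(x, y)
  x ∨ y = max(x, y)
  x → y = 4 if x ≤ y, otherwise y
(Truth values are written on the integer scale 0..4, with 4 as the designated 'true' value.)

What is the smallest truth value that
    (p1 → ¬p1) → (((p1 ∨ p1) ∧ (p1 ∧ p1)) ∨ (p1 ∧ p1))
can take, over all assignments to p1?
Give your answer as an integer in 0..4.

Take p1 = 0:
¬p1 = ¬0 = 4
p1 → ¬p1 = 0 → 4 = 4
p1 ∨ p1 = 0 ∨ 0 = 0
p1 ∧ p1 = 0 ∧ 0 = 0
(p1 ∨ p1) ∧ (p1 ∧ p1) = 0 ∧ 0 = 0
p1 ∧ p1 = 0 ∧ 0 = 0
((p1 ∨ p1) ∧ (p1 ∧ p1)) ∨ (p1 ∧ p1) = 0 ∨ 0 = 0
(p1 → ¬p1) → (((p1 ∨ p1) ∧ (p1 ∧ p1)) ∨ (p1 ∧ p1)) = 4 → 0 = 0
No assignment yields a value below 0, so this is the minimum.

0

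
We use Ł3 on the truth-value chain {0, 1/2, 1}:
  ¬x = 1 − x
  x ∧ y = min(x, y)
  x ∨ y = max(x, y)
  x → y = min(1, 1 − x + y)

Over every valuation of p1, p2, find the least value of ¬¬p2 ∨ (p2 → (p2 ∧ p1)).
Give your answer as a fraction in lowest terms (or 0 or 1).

Take p1 = 0, p2 = 1/2:
¬p2 = ¬1/2 = 1/2
¬¬p2 = ¬1/2 = 1/2
p2 ∧ p1 = 1/2 ∧ 0 = 0
p2 → (p2 ∧ p1) = 1/2 → 0 = 1/2
¬¬p2 ∨ (p2 → (p2 ∧ p1)) = 1/2 ∨ 1/2 = 1/2
No assignment yields a value below 1/2, so this is the minimum.

1/2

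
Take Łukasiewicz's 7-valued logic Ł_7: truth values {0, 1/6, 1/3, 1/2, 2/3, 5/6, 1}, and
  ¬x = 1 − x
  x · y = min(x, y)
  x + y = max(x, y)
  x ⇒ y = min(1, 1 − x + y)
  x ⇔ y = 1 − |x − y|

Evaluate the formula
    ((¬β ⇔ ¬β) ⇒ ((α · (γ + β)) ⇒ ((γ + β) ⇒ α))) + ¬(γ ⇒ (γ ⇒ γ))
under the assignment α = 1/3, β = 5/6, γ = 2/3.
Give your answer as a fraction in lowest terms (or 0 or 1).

1

¬β = ¬5/6 = 1/6
¬β = ¬5/6 = 1/6
¬β ⇔ ¬β = 1/6 ⇔ 1/6 = 1
γ + β = 2/3 + 5/6 = 5/6
α · (γ + β) = 1/3 · 5/6 = 1/3
γ + β = 2/3 + 5/6 = 5/6
(γ + β) ⇒ α = 5/6 ⇒ 1/3 = 1/2
(α · (γ + β)) ⇒ ((γ + β) ⇒ α) = 1/3 ⇒ 1/2 = 1
(¬β ⇔ ¬β) ⇒ ((α · (γ + β)) ⇒ ((γ + β) ⇒ α)) = 1 ⇒ 1 = 1
γ ⇒ γ = 2/3 ⇒ 2/3 = 1
γ ⇒ (γ ⇒ γ) = 2/3 ⇒ 1 = 1
¬(γ ⇒ (γ ⇒ γ)) = ¬1 = 0
((¬β ⇔ ¬β) ⇒ ((α · (γ + β)) ⇒ ((γ + β) ⇒ α))) + ¬(γ ⇒ (γ ⇒ γ)) = 1 + 0 = 1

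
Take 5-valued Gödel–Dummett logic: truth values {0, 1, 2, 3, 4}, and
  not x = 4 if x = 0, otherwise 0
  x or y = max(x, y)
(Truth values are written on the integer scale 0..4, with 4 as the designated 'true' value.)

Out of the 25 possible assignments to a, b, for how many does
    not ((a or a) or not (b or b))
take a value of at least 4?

4

value 4: 4 assignments (counts)
value 0: 21 assignments
So 4 of the 25 assignments meet the threshold.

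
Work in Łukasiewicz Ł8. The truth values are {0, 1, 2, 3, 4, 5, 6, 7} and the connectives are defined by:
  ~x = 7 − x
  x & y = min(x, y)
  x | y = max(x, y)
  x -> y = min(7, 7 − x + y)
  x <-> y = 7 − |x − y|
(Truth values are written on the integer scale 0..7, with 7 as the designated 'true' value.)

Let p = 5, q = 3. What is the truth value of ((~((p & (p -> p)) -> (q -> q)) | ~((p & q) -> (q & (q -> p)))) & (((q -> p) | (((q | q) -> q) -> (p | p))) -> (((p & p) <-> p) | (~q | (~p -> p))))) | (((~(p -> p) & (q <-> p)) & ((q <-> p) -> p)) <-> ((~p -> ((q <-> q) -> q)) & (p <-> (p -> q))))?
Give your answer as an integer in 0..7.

0

p -> p = 5 -> 5 = 7
p & (p -> p) = 5 & 7 = 5
q -> q = 3 -> 3 = 7
(p & (p -> p)) -> (q -> q) = 5 -> 7 = 7
~((p & (p -> p)) -> (q -> q)) = ~7 = 0
p & q = 5 & 3 = 3
q -> p = 3 -> 5 = 7
q & (q -> p) = 3 & 7 = 3
(p & q) -> (q & (q -> p)) = 3 -> 3 = 7
~((p & q) -> (q & (q -> p))) = ~7 = 0
~((p & (p -> p)) -> (q -> q)) | ~((p & q) -> (q & (q -> p))) = 0 | 0 = 0
q -> p = 3 -> 5 = 7
q | q = 3 | 3 = 3
(q | q) -> q = 3 -> 3 = 7
p | p = 5 | 5 = 5
((q | q) -> q) -> (p | p) = 7 -> 5 = 5
(q -> p) | (((q | q) -> q) -> (p | p)) = 7 | 5 = 7
p & p = 5 & 5 = 5
(p & p) <-> p = 5 <-> 5 = 7
~q = ~3 = 4
~p = ~5 = 2
~p -> p = 2 -> 5 = 7
~q | (~p -> p) = 4 | 7 = 7
((p & p) <-> p) | (~q | (~p -> p)) = 7 | 7 = 7
((q -> p) | (((q | q) -> q) -> (p | p))) -> (((p & p) <-> p) | (~q | (~p -> p))) = 7 -> 7 = 7
(~((p & (p -> p)) -> (q -> q)) | ~((p & q) -> (q & (q -> p)))) & (((q -> p) | (((q | q) -> q) -> (p | p))) -> (((p & p) <-> p) | (~q | (~p -> p)))) = 0 & 7 = 0
p -> p = 5 -> 5 = 7
~(p -> p) = ~7 = 0
q <-> p = 3 <-> 5 = 5
~(p -> p) & (q <-> p) = 0 & 5 = 0
q <-> p = 3 <-> 5 = 5
(q <-> p) -> p = 5 -> 5 = 7
(~(p -> p) & (q <-> p)) & ((q <-> p) -> p) = 0 & 7 = 0
~p = ~5 = 2
q <-> q = 3 <-> 3 = 7
(q <-> q) -> q = 7 -> 3 = 3
~p -> ((q <-> q) -> q) = 2 -> 3 = 7
p -> q = 5 -> 3 = 5
p <-> (p -> q) = 5 <-> 5 = 7
(~p -> ((q <-> q) -> q)) & (p <-> (p -> q)) = 7 & 7 = 7
((~(p -> p) & (q <-> p)) & ((q <-> p) -> p)) <-> ((~p -> ((q <-> q) -> q)) & (p <-> (p -> q))) = 0 <-> 7 = 0
((~((p & (p -> p)) -> (q -> q)) | ~((p & q) -> (q & (q -> p)))) & (((q -> p) | (((q | q) -> q) -> (p | p))) -> (((p & p) <-> p) | (~q | (~p -> p))))) | (((~(p -> p) & (q <-> p)) & ((q <-> p) -> p)) <-> ((~p -> ((q <-> q) -> q)) & (p <-> (p -> q)))) = 0 | 0 = 0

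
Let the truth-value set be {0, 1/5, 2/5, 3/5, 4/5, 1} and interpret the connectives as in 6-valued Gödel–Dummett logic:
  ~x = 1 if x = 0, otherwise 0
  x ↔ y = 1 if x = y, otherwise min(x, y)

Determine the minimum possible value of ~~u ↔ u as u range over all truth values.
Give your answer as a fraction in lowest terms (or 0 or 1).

1/5

Take u = 1/5:
~u = ~1/5 = 0
~~u = ~0 = 1
~~u ↔ u = 1 ↔ 1/5 = 1/5
No assignment yields a value below 1/5, so this is the minimum.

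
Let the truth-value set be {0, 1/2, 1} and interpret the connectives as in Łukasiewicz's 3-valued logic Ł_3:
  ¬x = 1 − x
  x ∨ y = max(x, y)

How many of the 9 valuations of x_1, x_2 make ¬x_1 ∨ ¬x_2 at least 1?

x_1 = 0, x_2 = 0 ↦ 1  ≥
x_1 = 0, x_2 = 1/2 ↦ 1  ≥
x_1 = 0, x_2 = 1 ↦ 1  ≥
x_1 = 1/2, x_2 = 0 ↦ 1  ≥
x_1 = 1/2, x_2 = 1/2 ↦ 1/2  <
x_1 = 1/2, x_2 = 1 ↦ 1/2  <
x_1 = 1, x_2 = 0 ↦ 1  ≥
x_1 = 1, x_2 = 1/2 ↦ 1/2  <
x_1 = 1, x_2 = 1 ↦ 0  <
So 5 of the 9 assignments meet the threshold.

5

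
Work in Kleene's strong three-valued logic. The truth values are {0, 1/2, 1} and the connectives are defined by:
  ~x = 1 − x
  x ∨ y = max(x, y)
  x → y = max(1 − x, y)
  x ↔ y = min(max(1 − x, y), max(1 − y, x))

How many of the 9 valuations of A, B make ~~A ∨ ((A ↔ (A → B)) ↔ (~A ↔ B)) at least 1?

A = 0, B = 0 ↦ 1  ≥
A = 0, B = 1/2 ↦ 1/2  <
A = 0, B = 1 ↦ 0  <
A = 1/2, B = 0 ↦ 1/2  <
A = 1/2, B = 1/2 ↦ 1/2  <
A = 1/2, B = 1 ↦ 1/2  <
A = 1, B = 0 ↦ 1  ≥
A = 1, B = 1/2 ↦ 1  ≥
A = 1, B = 1 ↦ 1  ≥
So 4 of the 9 assignments meet the threshold.

4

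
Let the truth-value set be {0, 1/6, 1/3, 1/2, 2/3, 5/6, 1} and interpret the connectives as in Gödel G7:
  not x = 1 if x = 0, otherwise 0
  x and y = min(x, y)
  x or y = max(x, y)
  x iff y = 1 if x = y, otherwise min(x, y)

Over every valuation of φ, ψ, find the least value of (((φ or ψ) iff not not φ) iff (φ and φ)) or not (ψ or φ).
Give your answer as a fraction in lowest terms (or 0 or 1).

Take φ = 1/6, ψ = 1/3:
φ or ψ = 1/6 or 1/3 = 1/3
not φ = not 1/6 = 0
not not φ = not 0 = 1
(φ or ψ) iff not not φ = 1/3 iff 1 = 1/3
φ and φ = 1/6 and 1/6 = 1/6
((φ or ψ) iff not not φ) iff (φ and φ) = 1/3 iff 1/6 = 1/6
ψ or φ = 1/3 or 1/6 = 1/3
not (ψ or φ) = not 1/3 = 0
(((φ or ψ) iff not not φ) iff (φ and φ)) or not (ψ or φ) = 1/6 or 0 = 1/6
No assignment yields a value below 1/6, so this is the minimum.

1/6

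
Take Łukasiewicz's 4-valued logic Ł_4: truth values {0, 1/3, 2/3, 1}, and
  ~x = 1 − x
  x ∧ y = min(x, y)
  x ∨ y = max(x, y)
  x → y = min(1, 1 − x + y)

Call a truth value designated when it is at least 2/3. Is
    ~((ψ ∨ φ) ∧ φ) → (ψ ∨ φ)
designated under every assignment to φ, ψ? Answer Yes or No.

No

Counterexample: take φ = 0, ψ = 0.
ψ ∨ φ = 0 ∨ 0 = 0
(ψ ∨ φ) ∧ φ = 0 ∧ 0 = 0
~((ψ ∨ φ) ∧ φ) = ~0 = 1
~((ψ ∨ φ) ∧ φ) → (ψ ∨ φ) = 1 → 0 = 0
This gives 0, which is below 2/3.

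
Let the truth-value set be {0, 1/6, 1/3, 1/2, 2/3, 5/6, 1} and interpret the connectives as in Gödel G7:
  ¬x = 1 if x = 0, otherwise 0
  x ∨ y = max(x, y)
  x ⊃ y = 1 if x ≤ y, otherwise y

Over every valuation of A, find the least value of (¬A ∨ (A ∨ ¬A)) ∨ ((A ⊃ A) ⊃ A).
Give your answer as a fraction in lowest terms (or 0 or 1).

1/6

Take A = 1/6:
¬A = ¬1/6 = 0
¬A = ¬1/6 = 0
A ∨ ¬A = 1/6 ∨ 0 = 1/6
¬A ∨ (A ∨ ¬A) = 0 ∨ 1/6 = 1/6
A ⊃ A = 1/6 ⊃ 1/6 = 1
(A ⊃ A) ⊃ A = 1 ⊃ 1/6 = 1/6
(¬A ∨ (A ∨ ¬A)) ∨ ((A ⊃ A) ⊃ A) = 1/6 ∨ 1/6 = 1/6
No assignment yields a value below 1/6, so this is the minimum.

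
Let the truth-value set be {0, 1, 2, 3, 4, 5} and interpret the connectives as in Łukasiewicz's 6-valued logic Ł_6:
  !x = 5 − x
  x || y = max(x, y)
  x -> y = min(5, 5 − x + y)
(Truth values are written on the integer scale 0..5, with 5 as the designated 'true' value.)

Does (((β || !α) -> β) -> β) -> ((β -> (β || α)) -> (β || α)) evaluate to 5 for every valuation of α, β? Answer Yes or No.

Counterexample: take α = 0, β = 0.
!α = !0 = 5
β || !α = 0 || 5 = 5
(β || !α) -> β = 5 -> 0 = 0
((β || !α) -> β) -> β = 0 -> 0 = 5
β || α = 0 || 0 = 0
β -> (β || α) = 0 -> 0 = 5
β || α = 0 || 0 = 0
(β -> (β || α)) -> (β || α) = 5 -> 0 = 0
(((β || !α) -> β) -> β) -> ((β -> (β || α)) -> (β || α)) = 5 -> 0 = 0
This gives 0 ≠ 5.

No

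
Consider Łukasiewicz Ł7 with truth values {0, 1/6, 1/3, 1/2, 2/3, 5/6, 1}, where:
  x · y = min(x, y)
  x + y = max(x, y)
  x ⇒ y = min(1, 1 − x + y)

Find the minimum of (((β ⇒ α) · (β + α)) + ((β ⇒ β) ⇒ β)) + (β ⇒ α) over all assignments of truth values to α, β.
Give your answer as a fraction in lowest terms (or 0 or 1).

Take α = 0, β = 1/2:
β ⇒ α = 1/2 ⇒ 0 = 1/2
β + α = 1/2 + 0 = 1/2
(β ⇒ α) · (β + α) = 1/2 · 1/2 = 1/2
β ⇒ β = 1/2 ⇒ 1/2 = 1
(β ⇒ β) ⇒ β = 1 ⇒ 1/2 = 1/2
((β ⇒ α) · (β + α)) + ((β ⇒ β) ⇒ β) = 1/2 + 1/2 = 1/2
β ⇒ α = 1/2 ⇒ 0 = 1/2
(((β ⇒ α) · (β + α)) + ((β ⇒ β) ⇒ β)) + (β ⇒ α) = 1/2 + 1/2 = 1/2
No assignment yields a value below 1/2, so this is the minimum.

1/2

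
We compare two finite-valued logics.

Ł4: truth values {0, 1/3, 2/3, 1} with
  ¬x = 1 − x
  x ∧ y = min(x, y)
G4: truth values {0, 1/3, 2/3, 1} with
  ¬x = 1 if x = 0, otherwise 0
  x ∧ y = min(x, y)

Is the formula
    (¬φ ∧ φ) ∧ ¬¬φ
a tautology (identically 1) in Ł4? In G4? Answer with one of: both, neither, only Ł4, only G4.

In Ł4: at φ = 0 the value is 0 — not a tautology.
In G4: at φ = 0 the value is 0 — not a tautology.

neither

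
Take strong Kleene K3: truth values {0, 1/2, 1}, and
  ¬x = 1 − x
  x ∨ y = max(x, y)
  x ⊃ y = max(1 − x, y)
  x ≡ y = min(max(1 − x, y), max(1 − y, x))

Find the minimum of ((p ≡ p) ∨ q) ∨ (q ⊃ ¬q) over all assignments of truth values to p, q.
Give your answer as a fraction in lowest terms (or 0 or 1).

Take p = 1/2, q = 1/2:
p ≡ p = 1/2 ≡ 1/2 = 1/2
(p ≡ p) ∨ q = 1/2 ∨ 1/2 = 1/2
¬q = ¬1/2 = 1/2
q ⊃ ¬q = 1/2 ⊃ 1/2 = 1/2
((p ≡ p) ∨ q) ∨ (q ⊃ ¬q) = 1/2 ∨ 1/2 = 1/2
No assignment yields a value below 1/2, so this is the minimum.

1/2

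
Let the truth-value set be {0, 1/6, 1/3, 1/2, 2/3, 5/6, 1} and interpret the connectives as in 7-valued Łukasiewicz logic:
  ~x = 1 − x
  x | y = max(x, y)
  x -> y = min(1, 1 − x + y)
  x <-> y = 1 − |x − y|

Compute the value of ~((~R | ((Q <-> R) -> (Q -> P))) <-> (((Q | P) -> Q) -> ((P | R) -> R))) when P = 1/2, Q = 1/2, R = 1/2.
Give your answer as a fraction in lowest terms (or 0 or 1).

0

~R = ~1/2 = 1/2
Q <-> R = 1/2 <-> 1/2 = 1
Q -> P = 1/2 -> 1/2 = 1
(Q <-> R) -> (Q -> P) = 1 -> 1 = 1
~R | ((Q <-> R) -> (Q -> P)) = 1/2 | 1 = 1
Q | P = 1/2 | 1/2 = 1/2
(Q | P) -> Q = 1/2 -> 1/2 = 1
P | R = 1/2 | 1/2 = 1/2
(P | R) -> R = 1/2 -> 1/2 = 1
((Q | P) -> Q) -> ((P | R) -> R) = 1 -> 1 = 1
(~R | ((Q <-> R) -> (Q -> P))) <-> (((Q | P) -> Q) -> ((P | R) -> R)) = 1 <-> 1 = 1
~((~R | ((Q <-> R) -> (Q -> P))) <-> (((Q | P) -> Q) -> ((P | R) -> R))) = ~1 = 0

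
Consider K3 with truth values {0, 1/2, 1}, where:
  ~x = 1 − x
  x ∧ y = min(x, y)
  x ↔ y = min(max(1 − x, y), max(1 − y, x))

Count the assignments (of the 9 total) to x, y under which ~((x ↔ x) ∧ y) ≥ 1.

x = 0, y = 0 ↦ 1  ≥
x = 0, y = 1/2 ↦ 1/2  <
x = 0, y = 1 ↦ 0  <
x = 1/2, y = 0 ↦ 1  ≥
x = 1/2, y = 1/2 ↦ 1/2  <
x = 1/2, y = 1 ↦ 1/2  <
x = 1, y = 0 ↦ 1  ≥
x = 1, y = 1/2 ↦ 1/2  <
x = 1, y = 1 ↦ 0  <
So 3 of the 9 assignments meet the threshold.

3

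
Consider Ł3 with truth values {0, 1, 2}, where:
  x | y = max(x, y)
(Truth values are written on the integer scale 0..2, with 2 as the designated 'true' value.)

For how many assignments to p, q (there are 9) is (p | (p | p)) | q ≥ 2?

5

p = 0, q = 0 ↦ 0  <
p = 0, q = 1 ↦ 1  <
p = 0, q = 2 ↦ 2  ≥
p = 1, q = 0 ↦ 1  <
p = 1, q = 1 ↦ 1  <
p = 1, q = 2 ↦ 2  ≥
p = 2, q = 0 ↦ 2  ≥
p = 2, q = 1 ↦ 2  ≥
p = 2, q = 2 ↦ 2  ≥
So 5 of the 9 assignments meet the threshold.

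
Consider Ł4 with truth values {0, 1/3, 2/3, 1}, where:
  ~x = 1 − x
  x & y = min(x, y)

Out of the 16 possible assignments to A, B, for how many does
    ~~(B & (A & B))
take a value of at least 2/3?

4

A = 0, B = 0 ↦ 0  <
A = 0, B = 1/3 ↦ 0  <
A = 0, B = 2/3 ↦ 0  <
A = 0, B = 1 ↦ 0  <
A = 1/3, B = 0 ↦ 0  <
A = 1/3, B = 1/3 ↦ 1/3  <
A = 1/3, B = 2/3 ↦ 1/3  <
A = 1/3, B = 1 ↦ 1/3  <
A = 2/3, B = 0 ↦ 0  <
A = 2/3, B = 1/3 ↦ 1/3  <
A = 2/3, B = 2/3 ↦ 2/3  ≥
A = 2/3, B = 1 ↦ 2/3  ≥
A = 1, B = 0 ↦ 0  <
A = 1, B = 1/3 ↦ 1/3  <
A = 1, B = 2/3 ↦ 2/3  ≥
A = 1, B = 1 ↦ 1  ≥
So 4 of the 16 assignments meet the threshold.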